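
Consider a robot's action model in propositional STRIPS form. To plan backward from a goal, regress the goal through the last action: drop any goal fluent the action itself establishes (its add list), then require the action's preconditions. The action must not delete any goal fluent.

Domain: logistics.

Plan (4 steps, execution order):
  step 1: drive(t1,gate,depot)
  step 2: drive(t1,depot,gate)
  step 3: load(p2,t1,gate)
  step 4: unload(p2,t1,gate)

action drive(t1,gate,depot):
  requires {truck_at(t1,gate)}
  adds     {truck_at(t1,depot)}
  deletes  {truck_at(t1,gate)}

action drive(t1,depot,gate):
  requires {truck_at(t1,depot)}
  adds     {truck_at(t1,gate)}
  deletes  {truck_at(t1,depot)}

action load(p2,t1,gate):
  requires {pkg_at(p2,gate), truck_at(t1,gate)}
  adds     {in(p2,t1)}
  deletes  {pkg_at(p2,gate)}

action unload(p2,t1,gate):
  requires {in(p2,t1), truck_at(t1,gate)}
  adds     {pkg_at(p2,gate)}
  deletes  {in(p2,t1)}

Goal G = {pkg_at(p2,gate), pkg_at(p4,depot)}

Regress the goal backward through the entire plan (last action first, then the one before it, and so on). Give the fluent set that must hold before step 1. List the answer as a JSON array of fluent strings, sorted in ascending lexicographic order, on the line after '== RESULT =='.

Regress step by step:
  through step 4 (unload(p2,t1,gate)): drop {pkg_at(p2,gate)}, keep {pkg_at(p4,depot)}, require {in(p2,t1), truck_at(t1,gate)}
    → {in(p2,t1), pkg_at(p4,depot), truck_at(t1,gate)}
  through step 3 (load(p2,t1,gate)): drop {in(p2,t1)}, keep {pkg_at(p4,depot), truck_at(t1,gate)}, require {pkg_at(p2,gate), truck_at(t1,gate)}
    → {pkg_at(p2,gate), pkg_at(p4,depot), truck_at(t1,gate)}
  through step 2 (drive(t1,depot,gate)): drop {truck_at(t1,gate)}, keep {pkg_at(p2,gate), pkg_at(p4,depot)}, require {truck_at(t1,depot)}
    → {pkg_at(p2,gate), pkg_at(p4,depot), truck_at(t1,depot)}
  through step 1 (drive(t1,gate,depot)): drop {truck_at(t1,depot)}, keep {pkg_at(p2,gate), pkg_at(p4,depot)}, require {truck_at(t1,gate)}
    → {pkg_at(p2,gate), pkg_at(p4,depot), truck_at(t1,gate)}

== RESULT ==
["pkg_at(p2,gate)", "pkg_at(p4,depot)", "truck_at(t1,gate)"]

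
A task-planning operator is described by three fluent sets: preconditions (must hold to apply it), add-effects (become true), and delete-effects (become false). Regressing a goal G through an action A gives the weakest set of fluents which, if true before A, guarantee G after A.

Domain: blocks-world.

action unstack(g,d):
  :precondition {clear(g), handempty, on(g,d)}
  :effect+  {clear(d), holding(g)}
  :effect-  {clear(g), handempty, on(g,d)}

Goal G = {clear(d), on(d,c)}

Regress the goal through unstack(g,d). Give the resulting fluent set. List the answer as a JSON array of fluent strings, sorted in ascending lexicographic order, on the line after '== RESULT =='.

Regress:
  G ∩ del = {}  (empty — regression defined)
  G \ add = {clear(d), on(d,c)} \ {clear(d), holding(g)} = {on(d,c)}
  ∪ pre   = {on(d,c)} ∪ {clear(g), handempty, on(g,d)}
          = {clear(g), handempty, on(d,c), on(g,d)}

== RESULT ==
["clear(g)", "handempty", "on(d,c)", "on(g,d)"]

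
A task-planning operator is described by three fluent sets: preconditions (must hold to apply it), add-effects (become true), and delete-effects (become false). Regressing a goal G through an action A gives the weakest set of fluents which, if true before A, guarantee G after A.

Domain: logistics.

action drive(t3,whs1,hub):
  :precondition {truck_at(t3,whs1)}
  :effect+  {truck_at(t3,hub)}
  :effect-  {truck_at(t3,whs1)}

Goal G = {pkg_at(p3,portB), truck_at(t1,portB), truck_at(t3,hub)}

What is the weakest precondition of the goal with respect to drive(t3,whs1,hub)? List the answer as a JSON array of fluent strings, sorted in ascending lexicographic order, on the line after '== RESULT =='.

Compute (G \ add) ∪ pre:
  G ∩ del = {}  (empty — regression defined)
  G \ add = {pkg_at(p3,portB), truck_at(t1,portB), truck_at(t3,hub)} \ {truck_at(t3,hub)} = {pkg_at(p3,portB), truck_at(t1,portB)}
  ∪ pre   = {pkg_at(p3,portB), truck_at(t1,portB)} ∪ {truck_at(t3,whs1)}
          = {pkg_at(p3,portB), truck_at(t1,portB), truck_at(t3,whs1)}

== RESULT ==
["pkg_at(p3,portB)", "truck_at(t1,portB)", "truck_at(t3,whs1)"]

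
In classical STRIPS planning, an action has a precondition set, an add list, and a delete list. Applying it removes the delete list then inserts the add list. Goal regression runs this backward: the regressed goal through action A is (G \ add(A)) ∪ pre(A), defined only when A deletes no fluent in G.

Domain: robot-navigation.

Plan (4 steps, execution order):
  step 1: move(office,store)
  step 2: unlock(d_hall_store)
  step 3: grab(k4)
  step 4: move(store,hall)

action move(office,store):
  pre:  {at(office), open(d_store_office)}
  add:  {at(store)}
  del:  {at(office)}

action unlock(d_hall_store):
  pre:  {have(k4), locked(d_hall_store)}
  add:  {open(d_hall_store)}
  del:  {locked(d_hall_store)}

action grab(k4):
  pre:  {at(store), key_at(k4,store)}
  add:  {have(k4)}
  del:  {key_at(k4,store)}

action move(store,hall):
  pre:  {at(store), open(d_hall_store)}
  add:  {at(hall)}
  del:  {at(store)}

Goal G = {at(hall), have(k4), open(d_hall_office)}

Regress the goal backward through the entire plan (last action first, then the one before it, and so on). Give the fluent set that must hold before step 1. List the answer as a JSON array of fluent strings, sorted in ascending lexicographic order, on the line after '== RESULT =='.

Regress step by step:
  through step 4 (move(store,hall)): drop {at(hall)}, keep {have(k4), open(d_hall_office)}, require {at(store), open(d_hall_store)}
    → {at(store), have(k4), open(d_hall_office), open(d_hall_store)}
  through step 3 (grab(k4)): drop {have(k4)}, keep {at(store), open(d_hall_office), open(d_hall_store)}, require {at(store), key_at(k4,store)}
    → {at(store), key_at(k4,store), open(d_hall_office), open(d_hall_store)}
  through step 2 (unlock(d_hall_store)): drop {open(d_hall_store)}, keep {at(store), key_at(k4,store), open(d_hall_office)}, require {have(k4), locked(d_hall_store)}
    → {at(store), have(k4), key_at(k4,store), locked(d_hall_store), open(d_hall_office)}
  through step 1 (move(office,store)): drop {at(store)}, keep {have(k4), key_at(k4,store), locked(d_hall_store), open(d_hall_office)}, require {at(office), open(d_store_office)}
    → {at(office), have(k4), key_at(k4,store), locked(d_hall_store), open(d_hall_office), open(d_store_office)}

== RESULT ==
["at(office)", "have(k4)", "key_at(k4,store)", "locked(d_hall_store)", "open(d_hall_office)", "open(d_store_office)"]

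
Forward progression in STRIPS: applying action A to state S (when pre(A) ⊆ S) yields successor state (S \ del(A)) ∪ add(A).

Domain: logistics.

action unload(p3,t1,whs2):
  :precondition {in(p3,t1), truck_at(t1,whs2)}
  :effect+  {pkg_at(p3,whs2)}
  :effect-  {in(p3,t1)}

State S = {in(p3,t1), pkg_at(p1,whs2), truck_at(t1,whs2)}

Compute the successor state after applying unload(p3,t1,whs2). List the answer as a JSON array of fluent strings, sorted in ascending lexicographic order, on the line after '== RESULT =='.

Progress:
  pre ⊆ S: {in(p3,t1), truck_at(t1,whs2)} ⊆ S  — applicable
  S \ del = {pkg_at(p1,whs2), truck_at(t1,whs2)}
  ∪ add   = {pkg_at(p1,whs2), pkg_at(p3,whs2), truck_at(t1,whs2)}

== RESULT ==
["pkg_at(p1,whs2)", "pkg_at(p3,whs2)", "truck_at(t1,whs2)"]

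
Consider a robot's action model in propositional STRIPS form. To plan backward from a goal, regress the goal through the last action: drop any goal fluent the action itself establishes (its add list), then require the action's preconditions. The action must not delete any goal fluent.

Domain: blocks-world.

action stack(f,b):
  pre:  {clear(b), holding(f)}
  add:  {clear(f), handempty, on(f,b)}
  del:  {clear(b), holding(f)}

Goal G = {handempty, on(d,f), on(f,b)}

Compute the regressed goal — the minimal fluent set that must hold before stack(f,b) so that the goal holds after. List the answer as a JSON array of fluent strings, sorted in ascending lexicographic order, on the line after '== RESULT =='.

Compute (G \ add) ∪ pre:
  G ∩ del = {}  (empty — regression defined)
  G \ add = {handempty, on(d,f), on(f,b)} \ {clear(f), handempty, on(f,b)} = {on(d,f)}
  ∪ pre   = {on(d,f)} ∪ {clear(b), holding(f)}
          = {clear(b), holding(f), on(d,f)}

== RESULT ==
["clear(b)", "holding(f)", "on(d,f)"]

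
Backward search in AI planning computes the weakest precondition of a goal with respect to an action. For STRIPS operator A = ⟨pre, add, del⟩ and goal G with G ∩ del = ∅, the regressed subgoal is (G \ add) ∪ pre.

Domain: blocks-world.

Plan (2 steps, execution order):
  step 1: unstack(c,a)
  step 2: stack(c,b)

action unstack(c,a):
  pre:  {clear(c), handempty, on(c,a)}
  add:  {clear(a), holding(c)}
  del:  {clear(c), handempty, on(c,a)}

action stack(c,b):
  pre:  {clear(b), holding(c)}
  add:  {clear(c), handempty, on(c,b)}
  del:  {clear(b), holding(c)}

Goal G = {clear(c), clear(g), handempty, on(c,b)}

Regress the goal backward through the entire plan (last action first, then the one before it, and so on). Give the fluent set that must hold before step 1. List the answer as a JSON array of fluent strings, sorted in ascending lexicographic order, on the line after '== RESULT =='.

Regress step by step:
  through step 2 (stack(c,b)): drop {clear(c), handempty, on(c,b)}, keep {clear(g)}, require {clear(b), holding(c)}
    → {clear(b), clear(g), holding(c)}
  through step 1 (unstack(c,a)): drop {holding(c)}, keep {clear(b), clear(g)}, require {clear(c), handempty, on(c,a)}
    → {clear(b), clear(c), clear(g), handempty, on(c,a)}

== RESULT ==
["clear(b)", "clear(c)", "clear(g)", "handempty", "on(c,a)"]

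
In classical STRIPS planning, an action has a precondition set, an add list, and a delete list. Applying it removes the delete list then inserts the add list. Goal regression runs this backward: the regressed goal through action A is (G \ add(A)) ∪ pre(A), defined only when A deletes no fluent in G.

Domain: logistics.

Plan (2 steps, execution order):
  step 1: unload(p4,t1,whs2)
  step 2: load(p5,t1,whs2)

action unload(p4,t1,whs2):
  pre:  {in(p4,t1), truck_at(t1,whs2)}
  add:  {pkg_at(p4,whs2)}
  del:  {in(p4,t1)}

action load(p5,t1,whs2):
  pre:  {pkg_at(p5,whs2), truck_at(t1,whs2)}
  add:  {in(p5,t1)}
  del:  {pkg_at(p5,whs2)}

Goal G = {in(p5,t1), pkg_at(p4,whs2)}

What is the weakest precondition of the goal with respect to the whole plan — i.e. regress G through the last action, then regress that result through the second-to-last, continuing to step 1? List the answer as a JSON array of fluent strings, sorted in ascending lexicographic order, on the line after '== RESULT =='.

Regress step by step:
  through step 2 (load(p5,t1,whs2)): drop {in(p5,t1)}, keep {pkg_at(p4,whs2)}, require {pkg_at(p5,whs2), truck_at(t1,whs2)}
    → {pkg_at(p4,whs2), pkg_at(p5,whs2), truck_at(t1,whs2)}
  through step 1 (unload(p4,t1,whs2)): drop {pkg_at(p4,whs2)}, keep {pkg_at(p5,whs2), truck_at(t1,whs2)}, require {in(p4,t1), truck_at(t1,whs2)}
    → {in(p4,t1), pkg_at(p5,whs2), truck_at(t1,whs2)}

== RESULT ==
["in(p4,t1)", "pkg_at(p5,whs2)", "truck_at(t1,whs2)"]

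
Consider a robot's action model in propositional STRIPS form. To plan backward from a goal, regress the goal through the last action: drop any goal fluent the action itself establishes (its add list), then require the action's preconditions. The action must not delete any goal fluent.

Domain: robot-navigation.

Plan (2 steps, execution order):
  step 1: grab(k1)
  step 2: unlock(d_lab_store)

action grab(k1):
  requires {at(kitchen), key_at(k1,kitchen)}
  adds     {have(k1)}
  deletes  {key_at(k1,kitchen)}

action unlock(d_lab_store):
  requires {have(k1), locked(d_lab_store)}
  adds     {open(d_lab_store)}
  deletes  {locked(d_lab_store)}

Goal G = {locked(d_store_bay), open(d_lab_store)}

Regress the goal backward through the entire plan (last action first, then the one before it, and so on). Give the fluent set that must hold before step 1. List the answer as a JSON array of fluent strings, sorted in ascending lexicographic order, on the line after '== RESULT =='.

Work backward from the goal:
  through step 2 (unlock(d_lab_store)): drop {open(d_lab_store)}, keep {locked(d_store_bay)}, require {have(k1), locked(d_lab_store)}
    → {have(k1), locked(d_lab_store), locked(d_store_bay)}
  through step 1 (grab(k1)): drop {have(k1)}, keep {locked(d_lab_store), locked(d_store_bay)}, require {at(kitchen), key_at(k1,kitchen)}
    → {at(kitchen), key_at(k1,kitchen), locked(d_lab_store), locked(d_store_bay)}

== RESULT ==
["at(kitchen)", "key_at(k1,kitchen)", "locked(d_lab_store)", "locked(d_store_bay)"]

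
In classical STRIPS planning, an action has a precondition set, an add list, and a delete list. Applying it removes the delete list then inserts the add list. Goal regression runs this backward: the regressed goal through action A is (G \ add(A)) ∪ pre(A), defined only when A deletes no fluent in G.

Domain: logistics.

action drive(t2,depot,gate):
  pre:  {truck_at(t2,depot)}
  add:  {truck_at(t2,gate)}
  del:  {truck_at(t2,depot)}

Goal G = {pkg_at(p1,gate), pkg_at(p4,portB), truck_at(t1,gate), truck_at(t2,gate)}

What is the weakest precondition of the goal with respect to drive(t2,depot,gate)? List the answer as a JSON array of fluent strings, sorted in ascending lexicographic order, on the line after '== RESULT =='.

Regress:
  G ∩ del = {}  (empty — regression defined)
  G \ add = {pkg_at(p1,gate), pkg_at(p4,portB), truck_at(t1,gate), truck_at(t2,gate)} \ {truck_at(t2,gate)} = {pkg_at(p1,gate), pkg_at(p4,portB), truck_at(t1,gate)}
  ∪ pre   = {pkg_at(p1,gate), pkg_at(p4,portB), truck_at(t1,gate)} ∪ {truck_at(t2,depot)}
          = {pkg_at(p1,gate), pkg_at(p4,portB), truck_at(t1,gate), truck_at(t2,depot)}

== RESULT ==
["pkg_at(p1,gate)", "pkg_at(p4,portB)", "truck_at(t1,gate)", "truck_at(t2,depot)"]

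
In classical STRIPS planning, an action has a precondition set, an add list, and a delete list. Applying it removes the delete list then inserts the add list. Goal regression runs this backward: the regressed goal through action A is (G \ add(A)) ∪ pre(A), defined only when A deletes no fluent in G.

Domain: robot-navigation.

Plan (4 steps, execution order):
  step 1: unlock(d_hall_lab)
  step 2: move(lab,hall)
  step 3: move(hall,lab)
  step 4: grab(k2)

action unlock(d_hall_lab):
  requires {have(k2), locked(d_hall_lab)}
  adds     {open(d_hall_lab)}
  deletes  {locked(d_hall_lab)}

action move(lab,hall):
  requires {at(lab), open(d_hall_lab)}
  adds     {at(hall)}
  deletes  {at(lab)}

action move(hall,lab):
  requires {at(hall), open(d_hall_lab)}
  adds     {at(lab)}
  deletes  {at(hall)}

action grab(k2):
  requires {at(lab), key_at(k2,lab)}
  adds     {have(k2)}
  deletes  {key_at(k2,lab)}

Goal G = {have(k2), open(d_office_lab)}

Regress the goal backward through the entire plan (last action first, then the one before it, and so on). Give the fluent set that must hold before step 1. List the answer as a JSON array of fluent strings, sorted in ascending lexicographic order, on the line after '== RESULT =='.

Regress step by step:
  through step 4 (grab(k2)): drop {have(k2)}, keep {open(d_office_lab)}, require {at(lab), key_at(k2,lab)}
    → {at(lab), key_at(k2,lab), open(d_office_lab)}
  through step 3 (move(hall,lab)): drop {at(lab)}, keep {key_at(k2,lab), open(d_office_lab)}, require {at(hall), open(d_hall_lab)}
    → {at(hall), key_at(k2,lab), open(d_hall_lab), open(d_office_lab)}
  through step 2 (move(lab,hall)): drop {at(hall)}, keep {key_at(k2,lab), open(d_hall_lab), open(d_office_lab)}, require {at(lab), open(d_hall_lab)}
    → {at(lab), key_at(k2,lab), open(d_hall_lab), open(d_office_lab)}
  through step 1 (unlock(d_hall_lab)): drop {open(d_hall_lab)}, keep {at(lab), key_at(k2,lab), open(d_office_lab)}, require {have(k2), locked(d_hall_lab)}
    → {at(lab), have(k2), key_at(k2,lab), locked(d_hall_lab), open(d_office_lab)}

== RESULT ==
["at(lab)", "have(k2)", "key_at(k2,lab)", "locked(d_hall_lab)", "open(d_office_lab)"]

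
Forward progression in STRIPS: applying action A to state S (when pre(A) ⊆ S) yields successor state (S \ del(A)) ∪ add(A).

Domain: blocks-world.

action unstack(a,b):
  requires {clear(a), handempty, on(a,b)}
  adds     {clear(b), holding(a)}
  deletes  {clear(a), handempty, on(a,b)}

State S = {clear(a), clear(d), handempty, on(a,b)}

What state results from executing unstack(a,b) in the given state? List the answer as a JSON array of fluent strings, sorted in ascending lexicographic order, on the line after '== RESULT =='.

Progress:
  pre ⊆ S: {clear(a), handempty, on(a,b)} ⊆ S  — applicable
  S \ del = {clear(d)}
  ∪ add   = {clear(b), clear(d), holding(a)}

== RESULT ==
["clear(b)", "clear(d)", "holding(a)"]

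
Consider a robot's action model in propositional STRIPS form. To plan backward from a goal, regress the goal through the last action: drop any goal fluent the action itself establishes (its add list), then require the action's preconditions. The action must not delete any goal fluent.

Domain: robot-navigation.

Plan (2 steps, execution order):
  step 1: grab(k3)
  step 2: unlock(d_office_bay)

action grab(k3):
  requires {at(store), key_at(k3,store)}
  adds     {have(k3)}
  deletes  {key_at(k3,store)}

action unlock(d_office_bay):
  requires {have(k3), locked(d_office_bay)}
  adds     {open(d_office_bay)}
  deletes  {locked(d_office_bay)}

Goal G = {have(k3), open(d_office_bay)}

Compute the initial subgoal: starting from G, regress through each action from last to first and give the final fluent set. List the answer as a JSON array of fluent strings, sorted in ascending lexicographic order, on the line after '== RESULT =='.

Regress step by step:
  through step 2 (unlock(d_office_bay)): drop {open(d_office_bay)}, keep {have(k3)}, require {have(k3), locked(d_office_bay)}
    → {have(k3), locked(d_office_bay)}
  through step 1 (grab(k3)): drop {have(k3)}, keep {locked(d_office_bay)}, require {at(store), key_at(k3,store)}
    → {at(store), key_at(k3,store), locked(d_office_bay)}

== RESULT ==
["at(store)", "key_at(k3,store)", "locked(d_office_bay)"]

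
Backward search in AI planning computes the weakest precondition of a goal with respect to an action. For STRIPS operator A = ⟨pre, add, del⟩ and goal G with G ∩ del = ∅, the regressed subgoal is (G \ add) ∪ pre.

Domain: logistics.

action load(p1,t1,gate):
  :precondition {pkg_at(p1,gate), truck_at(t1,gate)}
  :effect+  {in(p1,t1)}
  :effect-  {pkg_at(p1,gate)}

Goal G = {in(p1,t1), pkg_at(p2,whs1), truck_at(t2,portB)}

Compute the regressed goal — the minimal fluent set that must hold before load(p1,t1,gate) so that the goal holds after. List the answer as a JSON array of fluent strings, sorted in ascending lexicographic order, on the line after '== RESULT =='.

Regress:
  G ∩ del = {}  (empty — regression defined)
  G \ add = {in(p1,t1), pkg_at(p2,whs1), truck_at(t2,portB)} \ {in(p1,t1)} = {pkg_at(p2,whs1), truck_at(t2,portB)}
  ∪ pre   = {pkg_at(p2,whs1), truck_at(t2,portB)} ∪ {pkg_at(p1,gate), truck_at(t1,gate)}
          = {pkg_at(p1,gate), pkg_at(p2,whs1), truck_at(t1,gate), truck_at(t2,portB)}

== RESULT ==
["pkg_at(p1,gate)", "pkg_at(p2,whs1)", "truck_at(t1,gate)", "truck_at(t2,portB)"]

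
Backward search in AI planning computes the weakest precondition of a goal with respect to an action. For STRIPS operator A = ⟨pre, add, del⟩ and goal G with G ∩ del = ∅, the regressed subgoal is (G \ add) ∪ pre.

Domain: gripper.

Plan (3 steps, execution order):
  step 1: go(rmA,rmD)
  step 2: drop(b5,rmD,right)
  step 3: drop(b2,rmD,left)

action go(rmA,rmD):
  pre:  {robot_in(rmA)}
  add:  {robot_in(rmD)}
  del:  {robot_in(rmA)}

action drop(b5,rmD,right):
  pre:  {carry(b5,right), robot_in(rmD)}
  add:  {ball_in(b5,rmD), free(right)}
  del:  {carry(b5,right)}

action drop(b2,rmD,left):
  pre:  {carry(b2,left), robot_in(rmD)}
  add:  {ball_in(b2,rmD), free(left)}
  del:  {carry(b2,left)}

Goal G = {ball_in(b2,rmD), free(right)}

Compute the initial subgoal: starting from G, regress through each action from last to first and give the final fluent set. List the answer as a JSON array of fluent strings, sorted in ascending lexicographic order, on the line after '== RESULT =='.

Regress step by step:
  through step 3 (drop(b2,rmD,left)): drop {ball_in(b2,rmD)}, keep {free(right)}, require {carry(b2,left), robot_in(rmD)}
    → {carry(b2,left), free(right), robot_in(rmD)}
  through step 2 (drop(b5,rmD,right)): drop {free(right)}, keep {carry(b2,left), robot_in(rmD)}, require {carry(b5,right), robot_in(rmD)}
    → {carry(b2,left), carry(b5,right), robot_in(rmD)}
  through step 1 (go(rmA,rmD)): drop {robot_in(rmD)}, keep {carry(b2,left), carry(b5,right)}, require {robot_in(rmA)}
    → {carry(b2,left), carry(b5,right), robot_in(rmA)}

== RESULT ==
["carry(b2,left)", "carry(b5,right)", "robot_in(rmA)"]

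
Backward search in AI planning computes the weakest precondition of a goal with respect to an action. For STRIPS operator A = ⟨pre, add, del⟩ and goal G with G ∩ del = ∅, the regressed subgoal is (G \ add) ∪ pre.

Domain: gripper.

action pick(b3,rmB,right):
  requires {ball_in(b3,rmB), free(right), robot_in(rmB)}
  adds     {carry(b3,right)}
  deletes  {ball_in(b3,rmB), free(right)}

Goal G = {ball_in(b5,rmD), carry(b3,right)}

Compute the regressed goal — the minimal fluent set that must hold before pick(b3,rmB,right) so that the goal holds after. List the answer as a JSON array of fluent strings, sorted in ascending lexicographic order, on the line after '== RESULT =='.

Compute (G \ add) ∪ pre:
  G ∩ del = {}  (empty — regression defined)
  G \ add = {ball_in(b5,rmD), carry(b3,right)} \ {carry(b3,right)} = {ball_in(b5,rmD)}
  ∪ pre   = {ball_in(b5,rmD)} ∪ {ball_in(b3,rmB), free(right), robot_in(rmB)}
          = {ball_in(b3,rmB), ball_in(b5,rmD), free(right), robot_in(rmB)}

== RESULT ==
["ball_in(b3,rmB)", "ball_in(b5,rmD)", "free(right)", "robot_in(rmB)"]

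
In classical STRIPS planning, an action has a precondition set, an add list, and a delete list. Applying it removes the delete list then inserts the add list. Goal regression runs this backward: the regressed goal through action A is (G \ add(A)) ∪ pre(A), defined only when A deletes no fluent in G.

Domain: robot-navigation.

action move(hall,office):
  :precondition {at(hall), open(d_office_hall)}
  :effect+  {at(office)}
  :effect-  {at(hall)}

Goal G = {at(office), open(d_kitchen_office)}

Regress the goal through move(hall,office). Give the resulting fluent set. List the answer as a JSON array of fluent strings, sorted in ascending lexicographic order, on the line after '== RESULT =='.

Regress:
  G ∩ del = {}  (empty — regression defined)
  G \ add = {at(office), open(d_kitchen_office)} \ {at(office)} = {open(d_kitchen_office)}
  ∪ pre   = {open(d_kitchen_office)} ∪ {at(hall), open(d_office_hall)}
          = {at(hall), open(d_kitchen_office), open(d_office_hall)}

== RESULT ==
["at(hall)", "open(d_kitchen_office)", "open(d_office_hall)"]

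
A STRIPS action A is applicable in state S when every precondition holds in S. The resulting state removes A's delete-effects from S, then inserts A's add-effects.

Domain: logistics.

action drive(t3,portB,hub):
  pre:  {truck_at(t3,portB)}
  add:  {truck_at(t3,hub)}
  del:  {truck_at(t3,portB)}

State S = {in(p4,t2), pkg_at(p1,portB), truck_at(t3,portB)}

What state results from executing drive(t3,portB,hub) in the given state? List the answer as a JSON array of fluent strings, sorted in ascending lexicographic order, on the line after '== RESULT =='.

Compute (S \ del) ∪ add:
  pre ⊆ S: {truck_at(t3,portB)} ⊆ S  — applicable
  S \ del = {in(p4,t2), pkg_at(p1,portB)}
  ∪ add   = {in(p4,t2), pkg_at(p1,portB), truck_at(t3,hub)}

== RESULT ==
["in(p4,t2)", "pkg_at(p1,portB)", "truck_at(t3,hub)"]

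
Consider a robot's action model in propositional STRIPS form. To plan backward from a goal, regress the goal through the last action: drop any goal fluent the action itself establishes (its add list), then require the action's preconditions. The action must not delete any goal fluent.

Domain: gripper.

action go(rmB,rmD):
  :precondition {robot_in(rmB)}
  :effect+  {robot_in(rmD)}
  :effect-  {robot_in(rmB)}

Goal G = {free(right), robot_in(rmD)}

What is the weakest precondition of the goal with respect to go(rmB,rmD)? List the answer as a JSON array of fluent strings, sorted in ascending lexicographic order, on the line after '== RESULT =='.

Regress:
  G ∩ del = {}  (empty — regression defined)
  G \ add = {free(right), robot_in(rmD)} \ {robot_in(rmD)} = {free(right)}
  ∪ pre   = {free(right)} ∪ {robot_in(rmB)}
          = {free(right), robot_in(rmB)}

== RESULT ==
["free(right)", "robot_in(rmB)"]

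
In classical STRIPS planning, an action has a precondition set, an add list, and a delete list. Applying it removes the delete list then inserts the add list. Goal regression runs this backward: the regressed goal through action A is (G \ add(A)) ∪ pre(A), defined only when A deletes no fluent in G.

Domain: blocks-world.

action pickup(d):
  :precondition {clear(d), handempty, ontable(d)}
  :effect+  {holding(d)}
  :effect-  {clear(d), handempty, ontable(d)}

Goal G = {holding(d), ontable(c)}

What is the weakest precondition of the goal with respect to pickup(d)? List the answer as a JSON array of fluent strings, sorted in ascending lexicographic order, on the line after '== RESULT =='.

Compute (G \ add) ∪ pre:
  G ∩ del = {}  (empty — regression defined)
  G \ add = {holding(d), ontable(c)} \ {holding(d)} = {ontable(c)}
  ∪ pre   = {ontable(c)} ∪ {clear(d), handempty, ontable(d)}
          = {clear(d), handempty, ontable(c), ontable(d)}

== RESULT ==
["clear(d)", "handempty", "ontable(c)", "ontable(d)"]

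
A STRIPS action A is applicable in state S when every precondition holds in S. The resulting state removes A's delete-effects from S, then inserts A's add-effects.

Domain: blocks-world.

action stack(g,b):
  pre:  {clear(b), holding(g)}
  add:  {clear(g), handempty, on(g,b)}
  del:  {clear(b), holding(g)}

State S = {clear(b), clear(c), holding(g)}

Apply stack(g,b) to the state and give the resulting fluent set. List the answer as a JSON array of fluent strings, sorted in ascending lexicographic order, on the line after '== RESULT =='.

Compute (S \ del) ∪ add:
  pre ⊆ S: {clear(b), holding(g)} ⊆ S  — applicable
  S \ del = {clear(c)}
  ∪ add   = {clear(c), clear(g), handempty, on(g,b)}

== RESULT ==
["clear(c)", "clear(g)", "handempty", "on(g,b)"]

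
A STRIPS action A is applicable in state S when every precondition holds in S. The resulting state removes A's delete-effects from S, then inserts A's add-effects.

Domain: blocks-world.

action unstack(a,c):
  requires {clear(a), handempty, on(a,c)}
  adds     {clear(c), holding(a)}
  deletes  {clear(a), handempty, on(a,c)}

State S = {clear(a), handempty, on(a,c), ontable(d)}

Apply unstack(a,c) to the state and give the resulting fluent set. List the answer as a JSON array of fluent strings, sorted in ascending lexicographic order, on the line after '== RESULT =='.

Progress:
  pre ⊆ S: {clear(a), handempty, on(a,c)} ⊆ S  — applicable
  S \ del = {ontable(d)}
  ∪ add   = {clear(c), holding(a), ontable(d)}

== RESULT ==
["clear(c)", "holding(a)", "ontable(d)"]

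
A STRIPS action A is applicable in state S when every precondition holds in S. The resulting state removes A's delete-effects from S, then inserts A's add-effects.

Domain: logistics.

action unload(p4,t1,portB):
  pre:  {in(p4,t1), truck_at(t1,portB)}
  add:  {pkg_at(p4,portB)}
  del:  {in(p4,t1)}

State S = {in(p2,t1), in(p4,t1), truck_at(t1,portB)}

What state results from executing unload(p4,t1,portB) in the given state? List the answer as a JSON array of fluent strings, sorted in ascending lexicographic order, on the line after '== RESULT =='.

Compute (S \ del) ∪ add:
  pre ⊆ S: {in(p4,t1), truck_at(t1,portB)} ⊆ S  — applicable
  S \ del = {in(p2,t1), truck_at(t1,portB)}
  ∪ add   = {in(p2,t1), pkg_at(p4,portB), truck_at(t1,portB)}

== RESULT ==
["in(p2,t1)", "pkg_at(p4,portB)", "truck_at(t1,portB)"]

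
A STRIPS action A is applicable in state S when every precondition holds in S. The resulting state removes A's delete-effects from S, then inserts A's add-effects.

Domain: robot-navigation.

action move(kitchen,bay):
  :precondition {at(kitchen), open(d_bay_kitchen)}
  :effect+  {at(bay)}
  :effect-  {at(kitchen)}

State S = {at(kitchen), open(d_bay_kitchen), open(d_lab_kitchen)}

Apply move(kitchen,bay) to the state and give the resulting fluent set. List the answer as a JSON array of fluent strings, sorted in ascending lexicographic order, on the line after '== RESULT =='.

Compute (S \ del) ∪ add:
  pre ⊆ S: {at(kitchen), open(d_bay_kitchen)} ⊆ S  — applicable
  S \ del = {open(d_bay_kitchen), open(d_lab_kitchen)}
  ∪ add   = {at(bay), open(d_bay_kitchen), open(d_lab_kitchen)}

== RESULT ==
["at(bay)", "open(d_bay_kitchen)", "open(d_lab_kitchen)"]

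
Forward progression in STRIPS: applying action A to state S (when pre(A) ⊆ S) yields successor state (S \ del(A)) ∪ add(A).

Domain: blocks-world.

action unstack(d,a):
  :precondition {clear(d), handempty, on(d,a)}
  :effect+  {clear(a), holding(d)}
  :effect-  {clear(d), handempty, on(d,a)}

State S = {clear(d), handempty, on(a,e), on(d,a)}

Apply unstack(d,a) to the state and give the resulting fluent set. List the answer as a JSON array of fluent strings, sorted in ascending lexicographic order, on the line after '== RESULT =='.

Compute (S \ del) ∪ add:
  pre ⊆ S: {clear(d), handempty, on(d,a)} ⊆ S  — applicable
  S \ del = {on(a,e)}
  ∪ add   = {clear(a), holding(d), on(a,e)}

== RESULT ==
["clear(a)", "holding(d)", "on(a,e)"]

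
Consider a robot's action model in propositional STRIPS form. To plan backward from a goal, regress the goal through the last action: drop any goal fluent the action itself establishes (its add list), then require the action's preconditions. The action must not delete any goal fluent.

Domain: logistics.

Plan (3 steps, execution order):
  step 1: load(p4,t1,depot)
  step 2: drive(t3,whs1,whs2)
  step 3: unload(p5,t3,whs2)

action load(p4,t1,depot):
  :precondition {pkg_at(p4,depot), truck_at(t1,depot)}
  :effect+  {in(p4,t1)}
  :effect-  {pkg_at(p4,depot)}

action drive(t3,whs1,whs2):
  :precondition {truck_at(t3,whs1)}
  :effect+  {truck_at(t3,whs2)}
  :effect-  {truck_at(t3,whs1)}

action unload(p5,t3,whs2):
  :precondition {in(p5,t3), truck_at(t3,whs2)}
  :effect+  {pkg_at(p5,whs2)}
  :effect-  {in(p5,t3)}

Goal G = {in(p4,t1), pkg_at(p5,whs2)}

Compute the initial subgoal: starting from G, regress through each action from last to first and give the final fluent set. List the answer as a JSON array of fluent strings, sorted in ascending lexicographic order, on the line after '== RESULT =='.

Work backward from the goal:
  through step 3 (unload(p5,t3,whs2)): drop {pkg_at(p5,whs2)}, keep {in(p4,t1)}, require {in(p5,t3), truck_at(t3,whs2)}
    → {in(p4,t1), in(p5,t3), truck_at(t3,whs2)}
  through step 2 (drive(t3,whs1,whs2)): drop {truck_at(t3,whs2)}, keep {in(p4,t1), in(p5,t3)}, require {truck_at(t3,whs1)}
    → {in(p4,t1), in(p5,t3), truck_at(t3,whs1)}
  through step 1 (load(p4,t1,depot)): drop {in(p4,t1)}, keep {in(p5,t3), truck_at(t3,whs1)}, require {pkg_at(p4,depot), truck_at(t1,depot)}
    → {in(p5,t3), pkg_at(p4,depot), truck_at(t1,depot), truck_at(t3,whs1)}

== RESULT ==
["in(p5,t3)", "pkg_at(p4,depot)", "truck_at(t1,depot)", "truck_at(t3,whs1)"]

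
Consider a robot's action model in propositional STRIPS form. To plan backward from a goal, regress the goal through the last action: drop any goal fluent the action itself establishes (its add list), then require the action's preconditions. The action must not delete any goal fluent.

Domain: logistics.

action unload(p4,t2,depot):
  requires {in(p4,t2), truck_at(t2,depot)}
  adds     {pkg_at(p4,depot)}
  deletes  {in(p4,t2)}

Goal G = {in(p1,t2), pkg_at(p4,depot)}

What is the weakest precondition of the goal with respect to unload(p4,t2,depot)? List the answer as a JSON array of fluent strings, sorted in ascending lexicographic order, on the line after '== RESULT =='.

Compute (G \ add) ∪ pre:
  G ∩ del = {}  (empty — regression defined)
  G \ add = {in(p1,t2), pkg_at(p4,depot)} \ {pkg_at(p4,depot)} = {in(p1,t2)}
  ∪ pre   = {in(p1,t2)} ∪ {in(p4,t2), truck_at(t2,depot)}
          = {in(p1,t2), in(p4,t2), truck_at(t2,depot)}

== RESULT ==
["in(p1,t2)", "in(p4,t2)", "truck_at(t2,depot)"]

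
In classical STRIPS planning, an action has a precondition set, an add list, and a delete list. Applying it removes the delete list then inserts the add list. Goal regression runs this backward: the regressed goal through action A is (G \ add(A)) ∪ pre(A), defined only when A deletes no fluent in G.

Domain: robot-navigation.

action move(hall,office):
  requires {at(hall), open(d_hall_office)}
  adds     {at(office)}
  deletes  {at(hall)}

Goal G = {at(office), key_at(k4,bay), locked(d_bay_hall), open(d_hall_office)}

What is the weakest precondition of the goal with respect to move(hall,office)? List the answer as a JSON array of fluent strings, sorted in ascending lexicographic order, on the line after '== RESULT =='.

Regress:
  G ∩ del = {}  (empty — regression defined)
  G \ add = {at(office), key_at(k4,bay), locked(d_bay_hall), open(d_hall_office)} \ {at(office)} = {key_at(k4,bay), locked(d_bay_hall), open(d_hall_office)}
  ∪ pre   = {key_at(k4,bay), locked(d_bay_hall), open(d_hall_office)} ∪ {at(hall), open(d_hall_office)}
          = {at(hall), key_at(k4,bay), locked(d_bay_hall), open(d_hall_office)}

== RESULT ==
["at(hall)", "key_at(k4,bay)", "locked(d_bay_hall)", "open(d_hall_office)"]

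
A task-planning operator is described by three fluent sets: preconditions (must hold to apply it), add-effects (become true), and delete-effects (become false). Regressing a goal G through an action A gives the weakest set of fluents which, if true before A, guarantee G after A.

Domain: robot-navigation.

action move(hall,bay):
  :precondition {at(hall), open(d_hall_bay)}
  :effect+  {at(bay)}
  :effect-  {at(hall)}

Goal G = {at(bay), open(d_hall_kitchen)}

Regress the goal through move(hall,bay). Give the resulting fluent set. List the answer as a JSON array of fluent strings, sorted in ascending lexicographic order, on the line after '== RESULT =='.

Compute (G \ add) ∪ pre:
  G ∩ del = {}  (empty — regression defined)
  G \ add = {at(bay), open(d_hall_kitchen)} \ {at(bay)} = {open(d_hall_kitchen)}
  ∪ pre   = {open(d_hall_kitchen)} ∪ {at(hall), open(d_hall_bay)}
          = {at(hall), open(d_hall_bay), open(d_hall_kitchen)}

== RESULT ==
["at(hall)", "open(d_hall_bay)", "open(d_hall_kitchen)"]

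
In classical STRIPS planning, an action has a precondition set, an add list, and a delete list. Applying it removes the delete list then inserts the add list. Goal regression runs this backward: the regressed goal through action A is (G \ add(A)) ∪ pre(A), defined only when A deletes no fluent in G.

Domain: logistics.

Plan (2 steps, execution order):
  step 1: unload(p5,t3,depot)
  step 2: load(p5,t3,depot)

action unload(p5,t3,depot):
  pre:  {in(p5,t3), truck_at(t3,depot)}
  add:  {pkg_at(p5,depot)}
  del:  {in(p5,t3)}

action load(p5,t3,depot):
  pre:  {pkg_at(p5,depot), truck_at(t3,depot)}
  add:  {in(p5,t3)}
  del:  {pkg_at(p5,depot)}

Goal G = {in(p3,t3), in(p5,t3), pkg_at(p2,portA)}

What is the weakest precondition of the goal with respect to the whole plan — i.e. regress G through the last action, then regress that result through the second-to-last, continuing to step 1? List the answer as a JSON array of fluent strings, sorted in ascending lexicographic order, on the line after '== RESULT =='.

Regress step by step:
  through step 2 (load(p5,t3,depot)): drop {in(p5,t3)}, keep {in(p3,t3), pkg_at(p2,portA)}, require {pkg_at(p5,depot), truck_at(t3,depot)}
    → {in(p3,t3), pkg_at(p2,portA), pkg_at(p5,depot), truck_at(t3,depot)}
  through step 1 (unload(p5,t3,depot)): drop {pkg_at(p5,depot)}, keep {in(p3,t3), pkg_at(p2,portA), truck_at(t3,depot)}, require {in(p5,t3), truck_at(t3,depot)}
    → {in(p3,t3), in(p5,t3), pkg_at(p2,portA), truck_at(t3,depot)}

== RESULT ==
["in(p3,t3)", "in(p5,t3)", "pkg_at(p2,portA)", "truck_at(t3,depot)"]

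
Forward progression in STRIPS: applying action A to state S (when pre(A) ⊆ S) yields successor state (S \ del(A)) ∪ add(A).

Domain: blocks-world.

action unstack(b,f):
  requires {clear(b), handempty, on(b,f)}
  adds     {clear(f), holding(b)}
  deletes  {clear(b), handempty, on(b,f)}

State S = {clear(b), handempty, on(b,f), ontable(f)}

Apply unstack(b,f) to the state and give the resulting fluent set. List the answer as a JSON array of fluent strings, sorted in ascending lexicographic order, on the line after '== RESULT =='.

Compute (S \ del) ∪ add:
  pre ⊆ S: {clear(b), handempty, on(b,f)} ⊆ S  — applicable
  S \ del = {ontable(f)}
  ∪ add   = {clear(f), holding(b), ontable(f)}

== RESULT ==
["clear(f)", "holding(b)", "ontable(f)"]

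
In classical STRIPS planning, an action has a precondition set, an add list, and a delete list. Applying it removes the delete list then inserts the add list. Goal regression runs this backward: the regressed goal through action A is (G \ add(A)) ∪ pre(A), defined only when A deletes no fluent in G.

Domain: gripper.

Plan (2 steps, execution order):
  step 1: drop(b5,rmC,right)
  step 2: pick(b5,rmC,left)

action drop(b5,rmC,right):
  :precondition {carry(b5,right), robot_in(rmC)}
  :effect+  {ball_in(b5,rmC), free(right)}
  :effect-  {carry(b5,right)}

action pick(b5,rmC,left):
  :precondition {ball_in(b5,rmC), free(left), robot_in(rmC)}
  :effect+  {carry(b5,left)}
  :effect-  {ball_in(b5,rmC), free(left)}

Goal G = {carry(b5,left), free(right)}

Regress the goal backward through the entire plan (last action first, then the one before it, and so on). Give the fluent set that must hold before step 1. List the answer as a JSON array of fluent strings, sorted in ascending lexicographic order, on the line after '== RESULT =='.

Work backward from the goal:
  through step 2 (pick(b5,rmC,left)): drop {carry(b5,left)}, keep {free(right)}, require {ball_in(b5,rmC), free(left), robot_in(rmC)}
    → {ball_in(b5,rmC), free(left), free(right), robot_in(rmC)}
  through step 1 (drop(b5,rmC,right)): drop {ball_in(b5,rmC), free(right)}, keep {free(left), robot_in(rmC)}, require {carry(b5,right), robot_in(rmC)}
    → {carry(b5,right), free(left), robot_in(rmC)}

== RESULT ==
["carry(b5,right)", "free(left)", "robot_in(rmC)"]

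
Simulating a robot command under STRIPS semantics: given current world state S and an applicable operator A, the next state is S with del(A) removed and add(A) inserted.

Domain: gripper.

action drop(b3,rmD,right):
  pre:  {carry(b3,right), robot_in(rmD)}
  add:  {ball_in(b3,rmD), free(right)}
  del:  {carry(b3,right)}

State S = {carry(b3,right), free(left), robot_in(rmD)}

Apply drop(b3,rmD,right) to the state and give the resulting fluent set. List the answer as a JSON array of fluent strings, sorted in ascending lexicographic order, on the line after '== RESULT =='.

Progress:
  pre ⊆ S: {carry(b3,right), robot_in(rmD)} ⊆ S  — applicable
  S \ del = {free(left), robot_in(rmD)}
  ∪ add   = {ball_in(b3,rmD), free(left), free(right), robot_in(rmD)}

== RESULT ==
["ball_in(b3,rmD)", "free(left)", "free(right)", "robot_in(rmD)"]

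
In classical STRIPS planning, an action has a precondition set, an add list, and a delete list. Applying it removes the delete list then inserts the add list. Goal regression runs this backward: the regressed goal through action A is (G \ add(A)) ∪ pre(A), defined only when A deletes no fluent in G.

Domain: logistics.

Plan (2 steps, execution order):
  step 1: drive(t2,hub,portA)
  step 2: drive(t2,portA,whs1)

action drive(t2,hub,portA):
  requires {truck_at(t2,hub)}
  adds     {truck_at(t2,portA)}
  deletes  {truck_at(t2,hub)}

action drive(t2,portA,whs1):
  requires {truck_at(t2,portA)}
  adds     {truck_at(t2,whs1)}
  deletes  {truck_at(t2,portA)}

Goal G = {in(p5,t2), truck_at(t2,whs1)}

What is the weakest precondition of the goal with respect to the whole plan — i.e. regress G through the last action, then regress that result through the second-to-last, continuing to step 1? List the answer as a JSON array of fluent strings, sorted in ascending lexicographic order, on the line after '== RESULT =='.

Work backward from the goal:
  through step 2 (drive(t2,portA,whs1)): drop {truck_at(t2,whs1)}, keep {in(p5,t2)}, require {truck_at(t2,portA)}
    → {in(p5,t2), truck_at(t2,portA)}
  through step 1 (drive(t2,hub,portA)): drop {truck_at(t2,portA)}, keep {in(p5,t2)}, require {truck_at(t2,hub)}
    → {in(p5,t2), truck_at(t2,hub)}

== RESULT ==
["in(p5,t2)", "truck_at(t2,hub)"]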